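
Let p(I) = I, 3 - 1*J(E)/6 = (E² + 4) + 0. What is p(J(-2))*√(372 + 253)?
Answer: -750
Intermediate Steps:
J(E) = -6 - 6*E² (J(E) = 18 - 6*((E² + 4) + 0) = 18 - 6*((4 + E²) + 0) = 18 - 6*(4 + E²) = 18 + (-24 - 6*E²) = -6 - 6*E²)
p(J(-2))*√(372 + 253) = (-6 - 6*(-2)²)*√(372 + 253) = (-6 - 6*4)*√625 = (-6 - 24)*25 = -30*25 = -750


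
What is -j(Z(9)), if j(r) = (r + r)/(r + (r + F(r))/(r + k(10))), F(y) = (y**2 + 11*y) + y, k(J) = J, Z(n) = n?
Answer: -38/41 ≈ -0.92683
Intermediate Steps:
F(y) = y**2 + 12*y
j(r) = 2*r/(r + (r + r*(12 + r))/(10 + r)) (j(r) = (r + r)/(r + (r + r*(12 + r))/(r + 10)) = (2*r)/(r + (r + r*(12 + r))/(10 + r)) = 2*r/(r + (r + r*(12 + r))/(10 + r)))
-j(Z(9)) = -2*(10 + 9)/(23 + 2*9) = -2*19/(23 + 18) = -2*19/41 = -1*38/41 = -38/41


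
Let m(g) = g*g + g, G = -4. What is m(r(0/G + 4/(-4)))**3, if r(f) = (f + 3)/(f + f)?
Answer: 0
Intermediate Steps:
r(f) = (3 + f)/(2*f) (r(f) = (3 + f)/((2*f)) = (3 + f)*(1/(2*f)) = (3 + f)/(2*f))
m(g) = g + g**2 (m(g) = g**2 + g = g + g**2)
m(r(0/G + 4/(-4)))**3 = (((3 + (0/(-4) + 4/(-4)))/(2*(0/(-4) + 4/(-4))))*(1 + (3 + (0/(-4) + 4/(-4)))/(2*(0/(-4) + 4/(-4)))))**3 = (((3 + (0*(-1/4) + 4*(-1/4)))/(2*(0*(-1/4) + 4*(-1/4))))*(1 + (3 + (0*(-1/4) + 4*(-1/4)))/(2*(0*(-1/4) + 4*(-1/4)))))**3 = (((3 + (0 - 1))/(2*(0 - 1)))*(1 + (3 + (0 - 1))/(2*(0 - 1))))**3 = (((1/2)*(3 - 1)/(-1))*(1 + (1/2)*(3 - 1)/(-1)))**3 = (((1/2)*(-1)*2)*(1 + (1/2)*(-1)*2))**3 = (-(1 - 1))**3 = (-1*0)**3 = 0**3 = 0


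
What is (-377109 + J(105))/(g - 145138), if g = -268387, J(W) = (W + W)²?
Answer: 333009/413525 ≈ 0.80529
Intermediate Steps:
J(W) = 4*W² (J(W) = (2*W)² = 4*W²)
(-377109 + J(105))/(g - 145138) = (-377109 + 4*105²)/(-268387 - 145138) = (-377109 + 4*11025)/(-413525) = (-377109 + 44100)*(-1/413525) = -333009*(-1/413525) = 333009/413525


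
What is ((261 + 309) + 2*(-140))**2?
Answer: 84100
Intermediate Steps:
((261 + 309) + 2*(-140))**2 = (570 - 280)**2 = 290**2 = 84100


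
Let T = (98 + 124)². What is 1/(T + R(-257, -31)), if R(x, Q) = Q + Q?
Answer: 1/49222 ≈ 2.0316e-5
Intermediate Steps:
R(x, Q) = 2*Q
T = 49284 (T = 222² = 49284)
1/(T + R(-257, -31)) = 1/(49284 + 2*(-31)) = 1/(49284 - 62) = 1/49222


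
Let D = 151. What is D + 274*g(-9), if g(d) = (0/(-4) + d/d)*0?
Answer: 151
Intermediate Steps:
g(d) = 0 (g(d) = (0*(-¼) + 1)*0 = (0 + 1)*0 = 1*0 = 0)
D + 274*g(-9) = 151 + 274*0 = 151 + 0 = 151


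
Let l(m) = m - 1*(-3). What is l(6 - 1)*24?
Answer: 192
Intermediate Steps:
l(m) = 3 + m (l(m) = m + 3 = 3 + m)
l(6 - 1)*24 = (3 + (6 - 1))*24 = (3 + 5)*24 = 8*24 = 192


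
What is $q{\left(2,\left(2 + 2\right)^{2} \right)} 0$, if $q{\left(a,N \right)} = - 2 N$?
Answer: $0$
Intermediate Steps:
$q{\left(2,\left(2 + 2\right)^{2} \right)} 0 = - 2 \left(2 + 2\right)^{2} \cdot 0 = - 2 \cdot 4^{2} \cdot 0 = \left(-2\right) 16 \cdot 0 = \left(-32\right) 0 = 0$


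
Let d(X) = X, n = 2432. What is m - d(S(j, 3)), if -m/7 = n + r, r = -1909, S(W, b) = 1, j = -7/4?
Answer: -3662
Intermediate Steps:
j = -7/4 (j = -7*¼ = -7/4 ≈ -1.7500)
m = -3661 (m = -7*(2432 - 1909) = -7*523 = -3661)
m - d(S(j, 3)) = -3661 - 1*1 = -3661 - 1 = -3662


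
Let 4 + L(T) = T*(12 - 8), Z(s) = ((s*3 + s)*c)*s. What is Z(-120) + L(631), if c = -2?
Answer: -112680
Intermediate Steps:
Z(s) = -8*s**2 (Z(s) = ((s*3 + s)*(-2))*s = ((3*s + s)*(-2))*s = ((4*s)*(-2))*s = (-8*s)*s = -8*s**2)
L(T) = -4 + 4*T (L(T) = -4 + T*(12 - 8) = -4 + T*4 = -4 + 4*T)
Z(-120) + L(631) = -8*(-120)**2 + (-4 + 4*631) = -8*14400 + (-4 + 2524) = -115200 + 2520 = -112680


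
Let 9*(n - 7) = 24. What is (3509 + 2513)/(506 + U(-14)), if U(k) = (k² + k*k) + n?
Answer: 18066/2723 ≈ 6.6346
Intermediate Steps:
n = 29/3 (n = 7 + (⅑)*24 = 7 + 8/3 = 29/3 ≈ 9.6667)
U(k) = 29/3 + 2*k² (U(k) = (k² + k*k) + 29/3 = (k² + k²) + 29/3 = 2*k² + 29/3 = 29/3 + 2*k²)
(3509 + 2513)/(506 + U(-14)) = (3509 + 2513)/(506 + (29/3 + 2*(-14)²)) = 6022/(506 + (29/3 + 2*196)) = 6022/(506 + (29/3 + 392)) = 6022/(506 + 1205/3) = 6022/(2723/3) = 6022*(3/2723) = 18066/2723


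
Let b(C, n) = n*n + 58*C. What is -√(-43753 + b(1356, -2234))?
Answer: -√5025651 ≈ -2241.8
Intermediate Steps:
b(C, n) = n² + 58*C
-√(-43753 + b(1356, -2234)) = -√(-43753 + ((-2234)² + 58*1356)) = -√(-43753 + (4990756 + 78648)) = -√(-43753 + 5069404) = -√5025651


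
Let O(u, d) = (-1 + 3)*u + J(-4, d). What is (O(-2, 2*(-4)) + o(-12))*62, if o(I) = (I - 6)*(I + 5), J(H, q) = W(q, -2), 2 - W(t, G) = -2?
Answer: 7812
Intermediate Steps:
W(t, G) = 4 (W(t, G) = 2 - 1*(-2) = 2 + 2 = 4)
J(H, q) = 4
O(u, d) = 4 + 2*u (O(u, d) = (-1 + 3)*u + 4 = 2*u + 4 = 4 + 2*u)
o(I) = (-6 + I)*(5 + I)
(O(-2, 2*(-4)) + o(-12))*62 = ((4 + 2*(-2)) + (-30 + (-12)² - 1*(-12)))*62 = ((4 - 4) + (-30 + 144 + 12))*62 = (0 + 126)*62 = 126*62 = 7812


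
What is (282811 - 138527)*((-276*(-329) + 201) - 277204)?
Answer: -26865536516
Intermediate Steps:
(282811 - 138527)*((-276*(-329) + 201) - 277204) = 144284*((90804 + 201) - 277204) = 144284*(91005 - 277204) = 144284*(-186199) = -26865536516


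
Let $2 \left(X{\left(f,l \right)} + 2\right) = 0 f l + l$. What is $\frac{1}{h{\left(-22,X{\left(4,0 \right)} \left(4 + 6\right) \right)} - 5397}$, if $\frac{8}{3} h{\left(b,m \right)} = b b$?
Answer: $- \frac{2}{10431} \approx -0.00019174$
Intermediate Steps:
$X{\left(f,l \right)} = -2 + \frac{l}{2}$ ($X{\left(f,l \right)} = -2 + \frac{0 f l + l}{2} = -2 + \frac{0 l + l}{2} = -2 + \frac{0 + l}{2} = -2 + \frac{l}{2}$)
$h{\left(b,m \right)} = \frac{3 b^{2}}{8}$ ($h{\left(b,m \right)} = \frac{3 b b}{8} = \frac{3 b^{2}}{8}$)
$\frac{1}{h{\left(-22,X{\left(4,0 \right)} \left(4 + 6\right) \right)} - 5397} = \frac{1}{\frac{3 \left(-22\right)^{2}}{8} - 5397} = \frac{1}{\frac{3}{8} \cdot 484 - 5397} = \frac{1}{\frac{363}{2} - 5397} = \frac{1}{- \frac{10431}{2}} = - \frac{2}{10431}$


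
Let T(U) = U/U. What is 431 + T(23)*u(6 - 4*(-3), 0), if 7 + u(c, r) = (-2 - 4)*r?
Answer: 424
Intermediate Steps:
T(U) = 1
u(c, r) = -7 - 6*r (u(c, r) = -7 + (-2 - 4)*r = -7 - 6*r)
431 + T(23)*u(6 - 4*(-3), 0) = 431 + 1*(-7 - 6*0) = 431 + 1*(-7 + 0) = 431 + 1*(-7) = 431 - 7 = 424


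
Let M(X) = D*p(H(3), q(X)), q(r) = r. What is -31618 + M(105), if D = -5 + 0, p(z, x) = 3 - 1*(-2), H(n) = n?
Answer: -31643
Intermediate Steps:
p(z, x) = 5 (p(z, x) = 3 + 2 = 5)
D = -5
M(X) = -25 (M(X) = -5*5 = -25)
-31618 + M(105) = -31618 - 25 = -31643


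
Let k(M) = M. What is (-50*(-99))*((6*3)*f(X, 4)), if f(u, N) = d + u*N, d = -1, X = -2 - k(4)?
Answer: -2227500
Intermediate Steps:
X = -6 (X = -2 - 1*4 = -2 - 4 = -6)
f(u, N) = -1 + N*u (f(u, N) = -1 + u*N = -1 + N*u)
(-50*(-99))*((6*3)*f(X, 4)) = (-50*(-99))*((6*3)*(-1 + 4*(-6))) = 4950*(18*(-1 - 24)) = 4950*(18*(-25)) = 4950*(-450) = -2227500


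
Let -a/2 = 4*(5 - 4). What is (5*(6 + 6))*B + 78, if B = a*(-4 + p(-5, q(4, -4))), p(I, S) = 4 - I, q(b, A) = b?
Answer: -2322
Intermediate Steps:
a = -8 (a = -8*(5 - 4) = -8 ≈ -8.0000)
B = -40 (B = -8*(-4 + (4 - 1*(-5))) = -8*(-4 + (4 + 5)) = -8*(-4 + 9) = -8*5 = -40)
(5*(6 + 6))*B + 78 = (5*(6 + 6))*(-40) + 78 = (5*12)*(-40) + 78 = 60*(-40) + 78 = -2400 + 78 = -2322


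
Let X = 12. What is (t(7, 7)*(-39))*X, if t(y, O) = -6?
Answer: 2808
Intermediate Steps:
(t(7, 7)*(-39))*X = -6*(-39)*12 = 234*12 = 2808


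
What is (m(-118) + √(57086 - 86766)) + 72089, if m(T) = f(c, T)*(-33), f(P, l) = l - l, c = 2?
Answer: 72089 + 4*I*√1855 ≈ 72089.0 + 172.28*I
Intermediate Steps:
f(P, l) = 0
m(T) = 0 (m(T) = 0*(-33) = 0)
(m(-118) + √(57086 - 86766)) + 72089 = (0 + √(57086 - 86766)) + 72089 = (0 + √(-29680)) + 72089 = (0 + 4*I*√1855) + 72089 = 4*I*√1855 + 72089 = 72089 + 4*I*√1855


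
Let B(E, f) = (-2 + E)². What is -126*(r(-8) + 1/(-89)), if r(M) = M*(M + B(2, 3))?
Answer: -717570/89 ≈ -8062.6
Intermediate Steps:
r(M) = M² (r(M) = M*(M + (-2 + 2)²) = M*(M + 0²) = M*(M + 0) = M*M = M²)
-126*(r(-8) + 1/(-89)) = -126*((-8)² + 1/(-89)) = -126*(64 - 1/89) = -126*5695/89 = -717570/89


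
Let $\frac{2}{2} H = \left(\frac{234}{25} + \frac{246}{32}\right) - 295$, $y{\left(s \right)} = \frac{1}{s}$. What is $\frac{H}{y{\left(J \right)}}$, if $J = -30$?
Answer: $\frac{333543}{40} \approx 8338.6$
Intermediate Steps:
$H = - \frac{111181}{400}$ ($H = \left(\frac{234}{25} + \frac{246}{32}\right) - 295 = \left(234 \cdot \frac{1}{25} + 246 \cdot \frac{1}{32}\right) - 295 = \left(\frac{234}{25} + \frac{123}{16}\right) - 295 = \frac{6819}{400} - 295 = - \frac{111181}{400} \approx -277.95$)
$\frac{H}{y{\left(J \right)}} = - \frac{111181}{400 \frac{1}{-30}} = - \frac{111181}{400 \left(- \frac{1}{30}\right)} = \left(- \frac{111181}{400}\right) \left(-30\right) = \frac{333543}{40}$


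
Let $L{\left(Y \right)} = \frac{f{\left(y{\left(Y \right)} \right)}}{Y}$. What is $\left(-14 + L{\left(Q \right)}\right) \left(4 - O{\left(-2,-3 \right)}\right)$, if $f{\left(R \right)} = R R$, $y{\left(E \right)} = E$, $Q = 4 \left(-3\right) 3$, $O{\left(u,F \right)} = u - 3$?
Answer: $-450$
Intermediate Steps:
$O{\left(u,F \right)} = -3 + u$
$Q = -36$ ($Q = \left(-12\right) 3 = -36$)
$f{\left(R \right)} = R^{2}$
$L{\left(Y \right)} = Y$ ($L{\left(Y \right)} = \frac{Y^{2}}{Y} = Y$)
$\left(-14 + L{\left(Q \right)}\right) \left(4 - O{\left(-2,-3 \right)}\right) = \left(-14 - 36\right) \left(4 - \left(-3 - 2\right)\right) = - 50 \left(4 - -5\right) = - 50 \left(4 + 5\right) = \left(-50\right) 9 = -450$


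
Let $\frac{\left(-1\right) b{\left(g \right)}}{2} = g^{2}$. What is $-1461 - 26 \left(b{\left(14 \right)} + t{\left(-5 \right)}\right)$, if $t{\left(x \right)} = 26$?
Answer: $8055$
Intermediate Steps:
$b{\left(g \right)} = - 2 g^{2}$
$-1461 - 26 \left(b{\left(14 \right)} + t{\left(-5 \right)}\right) = -1461 - 26 \left(- 2 \cdot 14^{2} + 26\right) = -1461 - 26 \left(\left(-2\right) 196 + 26\right) = -1461 - 26 \left(-392 + 26\right) = -1461 - -9516 = -1461 + 9516 = 8055$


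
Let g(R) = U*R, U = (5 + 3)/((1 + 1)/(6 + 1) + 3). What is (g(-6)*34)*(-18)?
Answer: 205632/23 ≈ 8940.5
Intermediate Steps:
U = 56/23 (U = 8/(2/7 + 3) = 8/(23/7) = 8*(7/23) = 56/23 ≈ 2.4348)
g(R) = 56*R/23
(g(-6)*34)*(-18) = (((56/23)*(-6))*34)*(-18) = -336/23*34*(-18) = -11424/23*(-18) = 205632/23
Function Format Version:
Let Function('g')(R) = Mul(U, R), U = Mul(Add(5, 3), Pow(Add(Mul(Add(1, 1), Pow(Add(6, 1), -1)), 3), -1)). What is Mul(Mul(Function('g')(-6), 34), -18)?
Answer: Rational(205632, 23) ≈ 8940.5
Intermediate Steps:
U = Rational(56, 23) (U = Mul(8, Pow(Add(Mul(2, Pow(7, -1)), 3), -1)) = Mul(8, Pow(Add(Mul(2, Rational(1, 7)), 3), -1)) = Mul(8, Pow(Add(Rational(2, 7), 3), -1)) = Mul(8, Pow(Rational(23, 7), -1)) = Mul(8, Rational(7, 23)) = Rational(56, 23) ≈ 2.4348)
Function('g')(R) = Mul(Rational(56, 23), R)
Mul(Mul(Function('g')(-6), 34), -18) = Mul(Mul(Mul(Rational(56, 23), -6), 34), -18) = Mul(Mul(Rational(-336, 23), 34), -18) = Mul(Rational(-11424, 23), -18) = Rational(205632, 23)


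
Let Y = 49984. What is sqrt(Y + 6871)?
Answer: sqrt(56855) ≈ 238.44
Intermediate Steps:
sqrt(Y + 6871) = sqrt(49984 + 6871) = sqrt(56855)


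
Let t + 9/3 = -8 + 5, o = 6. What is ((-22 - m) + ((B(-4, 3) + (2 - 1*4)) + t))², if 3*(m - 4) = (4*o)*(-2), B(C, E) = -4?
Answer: 484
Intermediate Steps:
m = -12 (m = 4 + ((4*6)*(-2))/3 = 4 + (24*(-2))/3 = 4 + (⅓)*(-48) = 4 - 16 = -12)
t = -6 (t = -3 + (-8 + 5) = -3 - 3 = -6)
((-22 - m) + ((B(-4, 3) + (2 - 1*4)) + t))² = ((-22 - 1*(-12)) + ((-4 + (2 - 1*4)) - 6))² = ((-22 + 12) + ((-4 + (2 - 4)) - 6))² = (-10 + ((-4 - 2) - 6))² = (-10 + (-6 - 6))² = (-10 - 12)² = (-22)² = 484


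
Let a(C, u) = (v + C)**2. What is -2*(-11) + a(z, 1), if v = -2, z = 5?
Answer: 31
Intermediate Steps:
a(C, u) = (-2 + C)**2
-2*(-11) + a(z, 1) = -2*(-11) + (-2 + 5)**2 = 22 + 3**2 = 22 + 9 = 31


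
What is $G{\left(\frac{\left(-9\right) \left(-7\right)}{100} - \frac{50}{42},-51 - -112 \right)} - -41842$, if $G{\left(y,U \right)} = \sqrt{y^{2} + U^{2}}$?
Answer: $41842 + \frac{\sqrt{16410995329}}{2100} \approx 41903.0$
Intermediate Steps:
$G{\left(y,U \right)} = \sqrt{U^{2} + y^{2}}$
$G{\left(\frac{\left(-9\right) \left(-7\right)}{100} - \frac{50}{42},-51 - -112 \right)} - -41842 = \sqrt{\left(-51 - -112\right)^{2} + \left(\frac{\left(-9\right) \left(-7\right)}{100} - \frac{50}{42}\right)^{2}} - -41842 = \sqrt{\left(-51 + 112\right)^{2} + \left(63 \cdot \frac{1}{100} - \frac{25}{21}\right)^{2}} + 41842 = \sqrt{61^{2} + \left(\frac{63}{100} - \frac{25}{21}\right)^{2}} + 41842 = \sqrt{3721 + \left(- \frac{1177}{2100}\right)^{2}} + 41842 = \sqrt{3721 + \frac{1385329}{4410000}} + 41842 = \sqrt{\frac{16410995329}{4410000}} + 41842 = \frac{\sqrt{16410995329}}{2100} + 41842 = 41842 + \frac{\sqrt{16410995329}}{2100}$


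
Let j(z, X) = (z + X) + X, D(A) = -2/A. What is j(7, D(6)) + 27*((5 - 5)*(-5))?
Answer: 19/3 ≈ 6.3333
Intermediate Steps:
j(z, X) = z + 2*X (j(z, X) = (X + z) + X = z + 2*X)
j(7, D(6)) + 27*((5 - 5)*(-5)) = (7 + 2*(-2/6)) + 27*((5 - 5)*(-5)) = (7 + 2*(-2*⅙)) + 27*(0*(-5)) = (7 + 2*(-⅓)) + 27*0 = (7 - ⅔) + 0 = 19/3 + 0 = 19/3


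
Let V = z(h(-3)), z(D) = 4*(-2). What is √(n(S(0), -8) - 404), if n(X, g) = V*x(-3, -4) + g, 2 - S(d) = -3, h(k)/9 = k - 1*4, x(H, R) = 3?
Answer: 2*I*√109 ≈ 20.881*I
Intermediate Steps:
h(k) = -36 + 9*k (h(k) = 9*(k - 1*4) = 9*(k - 4) = 9*(-4 + k) = -36 + 9*k)
z(D) = -8
V = -8
S(d) = 5 (S(d) = 2 - 1*(-3) = 2 + 3 = 5)
n(X, g) = -24 + g (n(X, g) = -8*3 + g = -24 + g)
√(n(S(0), -8) - 404) = √((-24 - 8) - 404) = √(-32 - 404) = √(-436) = 2*I*√109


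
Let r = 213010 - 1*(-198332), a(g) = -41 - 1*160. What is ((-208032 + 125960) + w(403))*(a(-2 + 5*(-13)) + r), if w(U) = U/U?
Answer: -33742753011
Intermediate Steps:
w(U) = 1
a(g) = -201 (a(g) = -41 - 160 = -201)
r = 411342 (r = 213010 + 198332 = 411342)
((-208032 + 125960) + w(403))*(a(-2 + 5*(-13)) + r) = ((-208032 + 125960) + 1)*(-201 + 411342) = (-82072 + 1)*411141 = -82071*411141 = -33742753011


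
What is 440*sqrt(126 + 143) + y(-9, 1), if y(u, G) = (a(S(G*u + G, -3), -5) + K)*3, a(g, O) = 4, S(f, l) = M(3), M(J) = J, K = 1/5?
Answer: 63/5 + 440*sqrt(269) ≈ 7229.1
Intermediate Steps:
K = 1/5 ≈ 0.20000
S(f, l) = 3
y(u, G) = 63/5 (y(u, G) = (4 + 1/5)*3 = (21/5)*3 = 63/5)
440*sqrt(126 + 143) + y(-9, 1) = 440*sqrt(126 + 143) + 63/5 = 440*sqrt(269) + 63/5 = 63/5 + 440*sqrt(269)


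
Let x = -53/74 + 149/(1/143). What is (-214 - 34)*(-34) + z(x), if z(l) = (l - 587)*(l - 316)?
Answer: 2381578541419/5476 ≈ 4.3491e+8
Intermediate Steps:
x = 1576665/74 (x = -53*1/74 + 149/(1/143) = -53/74 + 149*143 = -53/74 + 21307 = 1576665/74 ≈ 21306.)
z(l) = (-587 + l)*(-316 + l)
(-214 - 34)*(-34) + z(x) = (-214 - 34)*(-34) + (185492 + (1576665/74)² - 903*1576665/74) = -248*(-34) + (185492 + 2485872522225/5476 - 1423728495/74) = 8432 + 2381532367787/5476 = 2381578541419/5476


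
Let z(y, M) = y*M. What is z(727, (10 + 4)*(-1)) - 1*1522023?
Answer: -1532201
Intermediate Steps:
z(y, M) = M*y
z(727, (10 + 4)*(-1)) - 1*1522023 = ((10 + 4)*(-1))*727 - 1*1522023 = (14*(-1))*727 - 1522023 = -14*727 - 1522023 = -10178 - 1522023 = -1532201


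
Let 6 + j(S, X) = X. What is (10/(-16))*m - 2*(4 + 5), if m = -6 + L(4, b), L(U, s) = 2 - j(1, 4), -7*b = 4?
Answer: -67/4 ≈ -16.750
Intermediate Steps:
b = -4/7 (b = -1/7*4 = -4/7 ≈ -0.57143)
j(S, X) = -6 + X
L(U, s) = 4 (L(U, s) = 2 - (-6 + 4) = 2 - 1*(-2) = 2 + 2 = 4)
m = -2 (m = -6 + 4 = -2)
(10/(-16))*m - 2*(4 + 5) = (10/(-16))*(-2) - 2*(4 + 5) = (10*(-1/16))*(-2) - 2*9 = -5/8*(-2) - 18 = 5/4 - 18 = -67/4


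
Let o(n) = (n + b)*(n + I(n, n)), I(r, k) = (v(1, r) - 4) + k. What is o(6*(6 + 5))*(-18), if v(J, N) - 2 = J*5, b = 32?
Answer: -238140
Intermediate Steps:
v(J, N) = 2 + 5*J (v(J, N) = 2 + J*5 = 2 + 5*J)
I(r, k) = 3 + k (I(r, k) = ((2 + 5*1) - 4) + k = ((2 + 5) - 4) + k = (7 - 4) + k = 3 + k)
o(n) = (3 + 2*n)*(32 + n) (o(n) = (n + 32)*(n + (3 + n)) = (32 + n)*(3 + 2*n) = (3 + 2*n)*(32 + n))
o(6*(6 + 5))*(-18) = (96 + 2*(6*(6 + 5))² + 67*(6*(6 + 5)))*(-18) = (96 + 2*(6*11)² + 67*(6*11))*(-18) = (96 + 2*66² + 67*66)*(-18) = (96 + 2*4356 + 4422)*(-18) = (96 + 8712 + 4422)*(-18) = 13230*(-18) = -238140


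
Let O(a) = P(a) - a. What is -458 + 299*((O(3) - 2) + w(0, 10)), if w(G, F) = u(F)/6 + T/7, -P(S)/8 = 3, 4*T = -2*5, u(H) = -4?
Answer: -396275/42 ≈ -9435.1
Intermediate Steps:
T = -5/2 (T = (-2*5)/4 = (¼)*(-10) = -5/2 ≈ -2.5000)
P(S) = -24 (P(S) = -8*3 = -24)
O(a) = -24 - a
w(G, F) = -43/42 (w(G, F) = -4/6 - 5/2/7 = -4*⅙ - 5/2*⅐ = -⅔ - 5/14 = -43/42)
-458 + 299*((O(3) - 2) + w(0, 10)) = -458 + 299*(((-24 - 1*3) - 2) - 43/42) = -458 + 299*(((-24 - 3) - 2) - 43/42) = -458 + 299*((-27 - 2) - 43/42) = -458 + 299*(-29 - 43/42) = -458 + 299*(-1261/42) = -458 - 377039/42 = -396275/42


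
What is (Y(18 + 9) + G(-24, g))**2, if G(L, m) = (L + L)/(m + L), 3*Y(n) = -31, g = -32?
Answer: 39601/441 ≈ 89.798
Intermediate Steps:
Y(n) = -31/3 (Y(n) = (1/3)*(-31) = -31/3)
G(L, m) = 2*L/(L + m) (G(L, m) = (2*L)/(L + m) = 2*L/(L + m))
(Y(18 + 9) + G(-24, g))**2 = (-31/3 + 2*(-24)/(-24 - 32))**2 = (-31/3 + 2*(-24)/(-56))**2 = (-31/3 + 2*(-24)*(-1/56))**2 = (-31/3 + 6/7)**2 = (-199/21)**2 = 39601/441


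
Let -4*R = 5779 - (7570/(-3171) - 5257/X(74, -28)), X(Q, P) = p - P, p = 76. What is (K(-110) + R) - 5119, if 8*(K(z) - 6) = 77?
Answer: -8655324647/1319136 ≈ -6561.4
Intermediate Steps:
X(Q, P) = 76 - P
R = -1923278963/1319136 (R = -(5779 - (7570/(-3171) - 5257/(76 - 1*(-28))))/4 = -(5779 - (7570*(-1/3171) - 5257/(76 + 28)))/4 = -(5779 - (-7570/3171 - 5257/104))/4 = -(5779 - 1*(-17457227/329784))/4 = -(5779 + 17457227/329784)/4 = -¼*1923278963/329784 = -1923278963/1319136 ≈ -1458.0)
K(z) = 125/8 (K(z) = 6 + (⅛)*77 = 6 + 77/8 = 125/8)
(K(-110) + R) - 5119 = (125/8 - 1923278963/1319136) - 5119 = -1902667463/1319136 - 5119 = -8655324647/1319136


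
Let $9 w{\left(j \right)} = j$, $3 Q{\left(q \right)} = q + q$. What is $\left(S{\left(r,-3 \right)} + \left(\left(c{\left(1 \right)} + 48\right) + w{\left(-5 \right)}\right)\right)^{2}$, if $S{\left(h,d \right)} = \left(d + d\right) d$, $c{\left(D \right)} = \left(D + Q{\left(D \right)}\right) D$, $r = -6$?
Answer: $\frac{364816}{81} \approx 4503.9$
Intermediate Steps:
$Q{\left(q \right)} = \frac{2 q}{3}$ ($Q{\left(q \right)} = \frac{q + q}{3} = \frac{2 q}{3}$)
$w{\left(j \right)} = \frac{j}{9}$
$c{\left(D \right)} = \frac{5 D^{2}}{3}$ ($c{\left(D \right)} = \left(D + \frac{2 D}{3}\right) D = \frac{5 D}{3} D = \frac{5 D^{2}}{3}$)
$S{\left(h,d \right)} = 2 d^{2}$ ($S{\left(h,d \right)} = 2 d d = 2 d^{2}$)
$\left(S{\left(r,-3 \right)} + \left(\left(c{\left(1 \right)} + 48\right) + w{\left(-5 \right)}\right)\right)^{2} = \left(2 \left(-3\right)^{2} + \left(\left(\frac{5 \cdot 1^{2}}{3} + 48\right) + \frac{1}{9} \left(-5\right)\right)\right)^{2} = \left(2 \cdot 9 + \left(\left(\frac{5}{3} \cdot 1 + 48\right) - \frac{5}{9}\right)\right)^{2} = \left(18 + \left(\left(\frac{5}{3} + 48\right) - \frac{5}{9}\right)\right)^{2} = \left(18 + \left(\frac{149}{3} - \frac{5}{9}\right)\right)^{2} = \left(18 + \frac{442}{9}\right)^{2} = \left(\frac{604}{9}\right)^{2} = \frac{364816}{81}$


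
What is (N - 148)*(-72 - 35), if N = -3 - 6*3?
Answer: 18083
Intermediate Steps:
N = -21 (N = -3 - 18 = -21)
(N - 148)*(-72 - 35) = (-21 - 148)*(-72 - 35) = -169*(-107) = 18083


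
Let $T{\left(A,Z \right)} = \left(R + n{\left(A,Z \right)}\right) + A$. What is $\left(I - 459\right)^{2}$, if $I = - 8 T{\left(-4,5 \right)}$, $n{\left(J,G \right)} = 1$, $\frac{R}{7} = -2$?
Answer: $104329$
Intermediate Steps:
$R = -14$ ($R = 7 \left(-2\right) = -14$)
$T{\left(A,Z \right)} = -13 + A$ ($T{\left(A,Z \right)} = \left(-14 + 1\right) + A = -13 + A$)
$I = 136$ ($I = - 8 \left(-13 - 4\right) = \left(-8\right) \left(-17\right) = 136$)
$\left(I - 459\right)^{2} = \left(136 - 459\right)^{2} = \left(-323\right)^{2} = 104329$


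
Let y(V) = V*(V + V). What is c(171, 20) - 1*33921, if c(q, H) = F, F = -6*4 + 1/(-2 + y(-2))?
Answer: -203669/6 ≈ -33945.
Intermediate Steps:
y(V) = 2*V**2 (y(V) = V*(2*V) = 2*V**2)
F = -143/6 (F = -6*4 + 1/(-2 + 2*(-2)**2) = -24 + 1/(-2 + 2*4) = -24 + 1/(-2 + 8) = -24 + 1/6 = -143/6 ≈ -23.833)
c(q, H) = -143/6
c(171, 20) - 1*33921 = -143/6 - 1*33921 = -143/6 - 33921 = -203669/6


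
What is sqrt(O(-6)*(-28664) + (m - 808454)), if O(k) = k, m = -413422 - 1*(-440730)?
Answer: I*sqrt(609162) ≈ 780.49*I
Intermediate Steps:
m = 27308 (m = -413422 + 440730 = 27308)
sqrt(O(-6)*(-28664) + (m - 808454)) = sqrt(-6*(-28664) + (27308 - 808454)) = sqrt(171984 - 781146) = sqrt(-609162) = I*sqrt(609162)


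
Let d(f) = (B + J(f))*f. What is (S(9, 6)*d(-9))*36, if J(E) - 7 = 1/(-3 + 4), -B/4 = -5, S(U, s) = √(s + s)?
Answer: -18144*√3 ≈ -31426.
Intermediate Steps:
S(U, s) = √2*√s (S(U, s) = √(2*s) = √2*√s)
B = 20 (B = -4*(-5) = 20)
J(E) = 8 (J(E) = 7 + 1/(-3 + 4) = 7 + 1/1 = 7 + 1 = 8)
d(f) = 28*f (d(f) = (20 + 8)*f = 28*f)
(S(9, 6)*d(-9))*36 = ((√2*√6)*(28*(-9)))*36 = ((2*√3)*(-252))*36 = -504*√3*36 = -18144*√3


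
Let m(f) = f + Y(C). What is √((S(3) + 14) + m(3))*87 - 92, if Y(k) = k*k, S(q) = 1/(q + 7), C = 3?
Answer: -92 + 261*√290/10 ≈ 352.47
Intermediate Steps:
S(q) = 1/(7 + q)
Y(k) = k²
m(f) = 9 + f (m(f) = f + 3² = f + 9 = 9 + f)
√((S(3) + 14) + m(3))*87 - 92 = √((1/(7 + 3) + 14) + (9 + 3))*87 - 92 = √((1/10 + 14) + 12)*87 - 92 = √((⅒ + 14) + 12)*87 - 92 = √(141/10 + 12)*87 - 92 = √(261/10)*87 - 92 = (3*√290/10)*87 - 92 = 261*√290/10 - 92 = -92 + 261*√290/10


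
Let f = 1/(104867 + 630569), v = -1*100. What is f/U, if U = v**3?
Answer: -1/735436000000 ≈ -1.3597e-12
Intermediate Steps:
v = -100
f = 1/735436 ≈ 1.3597e-6
U = -1000000 (U = (-100)**3 = -1000000)
f/U = (1/735436)/(-1000000) = (1/735436)*(-1/1000000) = -1/735436000000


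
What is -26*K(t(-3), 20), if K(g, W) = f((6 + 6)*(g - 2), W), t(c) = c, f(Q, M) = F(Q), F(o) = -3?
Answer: 78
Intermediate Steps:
f(Q, M) = -3
K(g, W) = -3
-26*K(t(-3), 20) = -26*(-3) = 78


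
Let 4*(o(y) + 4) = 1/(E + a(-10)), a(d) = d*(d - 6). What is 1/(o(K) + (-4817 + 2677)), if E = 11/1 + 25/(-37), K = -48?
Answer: -25208/54045915 ≈ -0.00046642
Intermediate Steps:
a(d) = d*(-6 + d)
E = 382/37 (E = 11*1 + 25*(-1/37) = 11 - 25/37 = 382/37 ≈ 10.324)
o(y) = -100795/25208 (o(y) = -4 + 1/(4*(382/37 - 10*(-6 - 10))) = -4 + 1/(4*(382/37 - 10*(-16))) = -4 + 1/(4*(382/37 + 160)) = -4 + 1/(4*(6302/37)) = -4 + (¼)*(37/6302) = -4 + 37/25208 = -100795/25208)
1/(o(K) + (-4817 + 2677)) = 1/(-100795/25208 + (-4817 + 2677)) = 1/(-100795/25208 - 2140) = 1/(-54045915/25208) = -25208/54045915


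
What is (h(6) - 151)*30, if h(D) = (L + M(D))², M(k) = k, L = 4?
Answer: -1530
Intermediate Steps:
h(D) = (4 + D)²
(h(6) - 151)*30 = ((4 + 6)² - 151)*30 = (10² - 151)*30 = (100 - 151)*30 = -51*30 = -1530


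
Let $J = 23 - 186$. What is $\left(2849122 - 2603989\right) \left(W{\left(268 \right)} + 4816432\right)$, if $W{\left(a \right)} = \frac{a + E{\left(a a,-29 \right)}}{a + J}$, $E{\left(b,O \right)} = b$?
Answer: $\frac{5904173657196}{5} \approx 1.1808 \cdot 10^{12}$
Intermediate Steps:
$J = -163$ ($J = 23 - 186 = -163$)
$W{\left(a \right)} = \frac{a + a^{2}}{-163 + a}$ ($W{\left(a \right)} = \frac{a + a a}{a - 163} = \frac{a + a^{2}}{-163 + a}$)
$\left(2849122 - 2603989\right) \left(W{\left(268 \right)} + 4816432\right) = \left(2849122 - 2603989\right) \left(\frac{268 \left(1 + 268\right)}{-163 + 268} + 4816432\right) = 245133 \left(268 \cdot \frac{1}{105} \cdot 269 + 4816432\right) = 245133 \left(\frac{72092}{105} + 4816432\right) = 245133 \cdot \frac{505797452}{105} = \frac{5904173657196}{5}$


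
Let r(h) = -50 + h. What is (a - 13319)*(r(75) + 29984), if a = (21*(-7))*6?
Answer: -426157809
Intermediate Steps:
a = -882 (a = -147*6 = -882)
(a - 13319)*(r(75) + 29984) = (-882 - 13319)*((-50 + 75) + 29984) = -14201*(25 + 29984) = -14201*30009 = -426157809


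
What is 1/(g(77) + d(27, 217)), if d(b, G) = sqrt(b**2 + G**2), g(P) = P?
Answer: -77/41889 + sqrt(47818)/41889 ≈ 0.0033821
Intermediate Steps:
d(b, G) = sqrt(G**2 + b**2)
1/(g(77) + d(27, 217)) = 1/(77 + sqrt(217**2 + 27**2)) = 1/(77 + sqrt(47089 + 729)) = 1/(77 + sqrt(47818))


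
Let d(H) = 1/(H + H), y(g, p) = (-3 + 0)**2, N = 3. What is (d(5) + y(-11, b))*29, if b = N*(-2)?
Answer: 2639/10 ≈ 263.90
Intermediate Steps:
b = -6 (b = 3*(-2) = -6)
y(g, p) = 9 (y(g, p) = (-3)**2 = 9)
d(H) = 1/(2*H)
(d(5) + y(-11, b))*29 = ((1/2)/5 + 9)*29 = ((1/2)*(1/5) + 9)*29 = (1/10 + 9)*29 = (91/10)*29 = 2639/10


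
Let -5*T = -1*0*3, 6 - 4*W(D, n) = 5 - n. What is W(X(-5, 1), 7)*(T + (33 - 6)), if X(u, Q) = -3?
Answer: 54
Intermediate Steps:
W(D, n) = ¼ + n/4 (W(D, n) = 3/2 - (5 - n)/4 = 3/2 + (-5/4 + n/4) = ¼ + n/4)
T = 0 (T = -(-1*0)*3/5 = -0*3 = -⅕*0 = 0)
W(X(-5, 1), 7)*(T + (33 - 6)) = (¼ + (¼)*7)*(0 + (33 - 6)) = (¼ + 7/4)*(0 + 27) = 2*27 = 54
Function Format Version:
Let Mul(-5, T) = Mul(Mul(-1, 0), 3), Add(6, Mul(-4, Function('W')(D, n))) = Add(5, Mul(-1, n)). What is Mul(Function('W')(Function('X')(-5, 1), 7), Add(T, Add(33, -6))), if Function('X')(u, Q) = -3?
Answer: 54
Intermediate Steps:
Function('W')(D, n) = Add(Rational(1, 4), Mul(Rational(1, 4), n)) (Function('W')(D, n) = Add(Rational(3, 2), Mul(Rational(-1, 4), Add(5, Mul(-1, n)))) = Add(Rational(3, 2), Add(Rational(-5, 4), Mul(Rational(1, 4), n))) = Add(Rational(1, 4), Mul(Rational(1, 4), n)))
T = 0 (T = Mul(Rational(-1, 5), Mul(Mul(-1, 0), 3)) = Mul(Rational(-1, 5), Mul(0, 3)) = Mul(Rational(-1, 5), 0) = 0)
Mul(Function('W')(Function('X')(-5, 1), 7), Add(T, Add(33, -6))) = Mul(Add(Rational(1, 4), Mul(Rational(1, 4), 7)), Add(0, Add(33, -6))) = Mul(Add(Rational(1, 4), Rational(7, 4)), Add(0, 27)) = Mul(2, 27) = 54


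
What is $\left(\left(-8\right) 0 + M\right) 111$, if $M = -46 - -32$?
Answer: $-1554$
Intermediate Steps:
$M = -14$ ($M = -46 + 32 = -14$)
$\left(\left(-8\right) 0 + M\right) 111 = \left(\left(-8\right) 0 - 14\right) 111 = \left(0 - 14\right) 111 = \left(-14\right) 111 = -1554$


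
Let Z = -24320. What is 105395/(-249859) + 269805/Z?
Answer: -13995282779/1215314176 ≈ -11.516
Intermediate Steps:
105395/(-249859) + 269805/Z = 105395/(-249859) + 269805/(-24320) = 105395*(-1/249859) + 269805*(-1/24320) = -105395/249859 - 53961/4864 = -13995282779/1215314176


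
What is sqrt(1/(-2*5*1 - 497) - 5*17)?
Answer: 2*I*sqrt(32322)/39 ≈ 9.2197*I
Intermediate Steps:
sqrt(1/(-2*5*1 - 497) - 5*17) = sqrt(1/(-10*1 - 497) - 85) = sqrt(1/(-10 - 497) - 85) = sqrt(1/(-507) - 85) = sqrt(-1/507 - 85) = sqrt(-43096/507) = 2*I*sqrt(32322)/39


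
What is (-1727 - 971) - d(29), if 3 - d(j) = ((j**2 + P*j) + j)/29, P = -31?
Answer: -2702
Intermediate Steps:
d(j) = 3 - j**2/29 + 30*j/29 (d(j) = 3 - ((j**2 - 31*j) + j)/29 = 3 - (j**2 - 30*j)/29 = 3 - (-30*j/29 + j**2/29) = 3 + (-j**2/29 + 30*j/29) = 3 - j**2/29 + 30*j/29)
(-1727 - 971) - d(29) = (-1727 - 971) - (3 - 1/29*29**2 + (30/29)*29) = -2698 - (3 - 1/29*841 + 30) = -2698 - (3 - 29 + 30) = -2698 - 1*4 = -2698 - 4 = -2702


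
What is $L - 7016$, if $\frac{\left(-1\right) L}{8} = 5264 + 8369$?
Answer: $-116080$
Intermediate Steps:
$L = -109064$ ($L = - 8 \left(5264 + 8369\right) = \left(-8\right) 13633 = -109064$)
$L - 7016 = -109064 - 7016 = -116080$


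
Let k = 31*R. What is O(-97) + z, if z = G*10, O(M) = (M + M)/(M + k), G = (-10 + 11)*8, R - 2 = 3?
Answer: 2223/29 ≈ 76.655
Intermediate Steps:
R = 5 (R = 2 + 3 = 5)
G = 8 (G = 1*8 = 8)
k = 155 (k = 31*5 = 155)
O(M) = 2*M/(155 + M) (O(M) = (M + M)/(M + 155) = (2*M)/(155 + M) = 2*M/(155 + M))
z = 80 (z = 8*10 = 80)
O(-97) + z = 2*(-97)/(155 - 97) + 80 = 2*(-97)/58 + 80 = 2*(-97)*(1/58) + 80 = -97/29 + 80 = 2223/29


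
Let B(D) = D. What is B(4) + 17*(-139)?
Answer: -2359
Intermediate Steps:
B(4) + 17*(-139) = 4 + 17*(-139) = 4 - 2363 = -2359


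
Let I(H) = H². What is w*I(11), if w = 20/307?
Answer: 2420/307 ≈ 7.8827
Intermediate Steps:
w = 20/307 (w = 20*(1/307) = 20/307 ≈ 0.065147)
w*I(11) = (20/307)*11² = (20/307)*121 = 2420/307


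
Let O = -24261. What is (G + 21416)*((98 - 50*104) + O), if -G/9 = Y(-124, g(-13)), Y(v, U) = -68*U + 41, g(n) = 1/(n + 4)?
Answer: -616006377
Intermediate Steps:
g(n) = 1/(4 + n)
Y(v, U) = 41 - 68*U
G = -437 (G = -9*(41 - 68/(4 - 13)) = -9*(41 - 68/(-9)) = -9*(41 - 68*(-1/9)) = -9*(41 + 68/9) = -9*437/9 = -437)
(G + 21416)*((98 - 50*104) + O) = (-437 + 21416)*((98 - 50*104) - 24261) = 20979*((98 - 5200) - 24261) = 20979*(-5102 - 24261) = 20979*(-29363) = -616006377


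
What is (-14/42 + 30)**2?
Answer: 7921/9 ≈ 880.11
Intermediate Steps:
(-14/42 + 30)**2 = (-14*1/42 + 30)**2 = (-1/3 + 30)**2 = (89/3)**2 = 7921/9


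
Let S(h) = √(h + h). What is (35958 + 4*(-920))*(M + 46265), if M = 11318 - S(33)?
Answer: 1858664074 - 32278*√66 ≈ 1.8584e+9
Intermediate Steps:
S(h) = √2*√h (S(h) = √(2*h) = √2*√h)
M = 11318 - √66 (M = 11318 - √2*√33 = 11318 - √66 ≈ 11310.)
(35958 + 4*(-920))*(M + 46265) = (35958 + 4*(-920))*((11318 - √66) + 46265) = (35958 - 3680)*(57583 - √66) = 32278*(57583 - √66) = 1858664074 - 32278*√66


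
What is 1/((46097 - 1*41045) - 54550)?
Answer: -1/49498 ≈ -2.0203e-5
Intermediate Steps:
1/((46097 - 1*41045) - 54550) = 1/((46097 - 41045) - 54550) = 1/(5052 - 54550) = 1/(-49498) = -1/49498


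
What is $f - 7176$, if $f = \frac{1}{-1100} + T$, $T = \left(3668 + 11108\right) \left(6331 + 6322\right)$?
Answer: $\frac{205648907199}{1100} \approx 1.8695 \cdot 10^{8}$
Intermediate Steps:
$T = 186960728$ ($T = 14776 \cdot 12653 = 186960728$)
$f = \frac{205656800799}{1100}$ ($f = \frac{1}{-1100} + 186960728 = - \frac{1}{1100} + 186960728 = \frac{205656800799}{1100} \approx 1.8696 \cdot 10^{8}$)
$f - 7176 = \frac{205656800799}{1100} - 7176 = \frac{205648907199}{1100}$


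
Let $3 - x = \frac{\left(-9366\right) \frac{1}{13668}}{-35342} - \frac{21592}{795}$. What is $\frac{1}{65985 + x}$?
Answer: $\frac{64004715420}{4225281511862957} \approx 1.5148 \cdot 10^{-5}$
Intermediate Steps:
$x = \frac{1930364874257}{64004715420}$ ($x = 3 - \left(\frac{\left(-9366\right) \frac{1}{13668}}{-35342} - \frac{21592}{795}\right) = 3 - \left(\left(-9366\right) \frac{1}{13668} \left(- \frac{1}{35342}\right) - \frac{21592}{795}\right) = 3 - \left(\left(- \frac{1561}{2278}\right) \left(- \frac{1}{35342}\right) - \frac{21592}{795}\right) = 3 - \left(\frac{1561}{80509076} - \frac{21592}{795}\right) = 3 - - \frac{1738350727997}{64004715420} = 3 + \frac{1738350727997}{64004715420} = \frac{1930364874257}{64004715420} \approx 30.16$)
$\frac{1}{65985 + x} = \frac{1}{65985 + \frac{1930364874257}{64004715420}} = \frac{1}{\frac{4225281511862957}{64004715420}} = \frac{64004715420}{4225281511862957}$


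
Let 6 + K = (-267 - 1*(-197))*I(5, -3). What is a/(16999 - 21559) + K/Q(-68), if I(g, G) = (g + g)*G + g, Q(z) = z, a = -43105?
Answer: -251075/15504 ≈ -16.194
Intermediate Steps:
I(g, G) = g + 2*G*g (I(g, G) = (2*g)*G + g = 2*G*g + g = g + 2*G*g)
K = 1744 (K = -6 + (-267 - 1*(-197))*(5*(1 + 2*(-3))) = -6 + (-267 + 197)*(5*(1 - 6)) = -6 - 350*(-5) = -6 - 70*(-25) = -6 + 1750 = 1744)
a/(16999 - 21559) + K/Q(-68) = -43105/(16999 - 21559) + 1744/(-68) = -43105/(-4560) + 1744*(-1/68) = -43105*(-1/4560) - 436/17 = 8621/912 - 436/17 = -251075/15504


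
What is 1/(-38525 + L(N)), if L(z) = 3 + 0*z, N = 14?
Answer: -1/38522 ≈ -2.5959e-5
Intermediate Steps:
L(z) = 3 (L(z) = 3 + 0 = 3)
1/(-38525 + L(N)) = 1/(-38525 + 3) = 1/(-38522) = -1/38522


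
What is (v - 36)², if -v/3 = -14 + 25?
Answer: 4761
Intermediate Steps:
v = -33 (v = -3*(-14 + 25) = -3*11 = -33)
(v - 36)² = (-33 - 36)² = (-69)² = 4761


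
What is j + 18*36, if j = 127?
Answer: 775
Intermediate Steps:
j + 18*36 = 127 + 18*36 = 127 + 648 = 775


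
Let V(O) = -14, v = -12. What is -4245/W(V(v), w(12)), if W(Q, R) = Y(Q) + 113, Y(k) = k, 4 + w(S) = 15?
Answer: -1415/33 ≈ -42.879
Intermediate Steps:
w(S) = 11 (w(S) = -4 + 15 = 11)
W(Q, R) = 113 + Q (W(Q, R) = Q + 113 = 113 + Q)
-4245/W(V(v), w(12)) = -4245/(113 - 14) = -4245/99 = -4245*1/99 = -1415/33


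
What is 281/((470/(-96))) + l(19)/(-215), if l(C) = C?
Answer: -580877/10105 ≈ -57.484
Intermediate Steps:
281/((470/(-96))) + l(19)/(-215) = 281/((470/(-96))) + 19/(-215) = 281/((470*(-1/96))) + 19*(-1/215) = 281/(-235/48) - 19/215 = 281*(-48/235) - 19/215 = -13488/235 - 19/215 = -580877/10105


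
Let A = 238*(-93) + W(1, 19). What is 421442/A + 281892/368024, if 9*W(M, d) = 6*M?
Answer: -27911542689/1527299600 ≈ -18.275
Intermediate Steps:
W(M, d) = 2*M/3 (W(M, d) = (6*M)/9 = 2*M/3)
A = -66400/3 (A = 238*(-93) + (2/3)*1 = -22134 + 2/3 = -66400/3 ≈ -22133.)
421442/A + 281892/368024 = 421442/(-66400/3) + 281892/368024 = 421442*(-3/66400) + 281892*(1/368024) = -632163/33200 + 70473/92006 = -27911542689/1527299600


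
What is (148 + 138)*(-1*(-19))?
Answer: 5434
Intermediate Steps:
(148 + 138)*(-1*(-19)) = 286*19 = 5434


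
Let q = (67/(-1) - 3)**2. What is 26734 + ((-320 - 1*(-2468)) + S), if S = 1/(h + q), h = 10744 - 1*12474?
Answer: 91555941/3170 ≈ 28882.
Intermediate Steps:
h = -1730 (h = 10744 - 12474 = -1730)
q = 4900 (q = (67*(-1) - 3)**2 = (-67 - 3)**2 = (-70)**2 = 4900)
S = 1/3170 (S = 1/(-1730 + 4900) = 1/3170 ≈ 0.00031546)
26734 + ((-320 - 1*(-2468)) + S) = 26734 + ((-320 - 1*(-2468)) + 1/3170) = 26734 + ((-320 + 2468) + 1/3170) = 26734 + (2148 + 1/3170) = 26734 + 6809161/3170 = 91555941/3170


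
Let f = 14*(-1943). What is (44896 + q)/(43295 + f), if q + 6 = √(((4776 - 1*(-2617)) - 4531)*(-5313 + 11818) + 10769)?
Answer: 44890/16093 + √18628079/16093 ≈ 3.0576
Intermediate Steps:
f = -27202
q = -6 + √18628079 (q = -6 + √(((4776 - 1*(-2617)) - 4531)*(-5313 + 11818) + 10769) = -6 + √(((4776 + 2617) - 4531)*6505 + 10769) = -6 + √((7393 - 4531)*6505 + 10769) = -6 + √(2862*6505 + 10769) = -6 + √(18617310 + 10769) = -6 + √18628079 ≈ 4310.0)
(44896 + q)/(43295 + f) = (44896 + (-6 + √18628079))/(43295 - 27202) = (44890 + √18628079)/16093 = (44890 + √18628079)*(1/16093) = 44890/16093 + √18628079/16093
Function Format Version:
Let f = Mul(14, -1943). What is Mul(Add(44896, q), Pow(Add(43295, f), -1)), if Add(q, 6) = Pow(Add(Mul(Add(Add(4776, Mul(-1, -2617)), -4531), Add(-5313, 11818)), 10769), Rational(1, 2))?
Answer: Add(Rational(44890, 16093), Mul(Rational(1, 16093), Pow(18628079, Rational(1, 2)))) ≈ 3.0576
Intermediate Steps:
f = -27202
q = Add(-6, Pow(18628079, Rational(1, 2))) (q = Add(-6, Pow(Add(Mul(Add(Add(4776, Mul(-1, -2617)), -4531), Add(-5313, 11818)), 10769), Rational(1, 2))) = Add(-6, Pow(Add(Mul(Add(Add(4776, 2617), -4531), 6505), 10769), Rational(1, 2))) = Add(-6, Pow(Add(Mul(Add(7393, -4531), 6505), 10769), Rational(1, 2))) = Add(-6, Pow(Add(Mul(2862, 6505), 10769), Rational(1, 2))) = Add(-6, Pow(Add(18617310, 10769), Rational(1, 2))) = Add(-6, Pow(18628079, Rational(1, 2))) ≈ 4310.0)
Mul(Add(44896, q), Pow(Add(43295, f), -1)) = Mul(Add(44896, Add(-6, Pow(18628079, Rational(1, 2)))), Pow(Add(43295, -27202), -1)) = Mul(Add(44890, Pow(18628079, Rational(1, 2))), Pow(16093, -1)) = Mul(Add(44890, Pow(18628079, Rational(1, 2))), Rational(1, 16093)) = Add(Rational(44890, 16093), Mul(Rational(1, 16093), Pow(18628079, Rational(1, 2))))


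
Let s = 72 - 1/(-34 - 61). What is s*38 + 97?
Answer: 14167/5 ≈ 2833.4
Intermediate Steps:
s = 6841/95 (s = 72 - 1/(-95) = 72 - 1*(-1/95) = 72 + 1/95 = 6841/95 ≈ 72.010)
s*38 + 97 = (6841/95)*38 + 97 = 13682/5 + 97 = 14167/5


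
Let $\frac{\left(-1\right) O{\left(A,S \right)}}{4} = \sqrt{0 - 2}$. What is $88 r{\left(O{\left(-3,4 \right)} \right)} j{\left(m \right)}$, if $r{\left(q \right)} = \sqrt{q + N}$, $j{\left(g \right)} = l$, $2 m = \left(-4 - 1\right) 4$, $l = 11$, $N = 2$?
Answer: $968 \sqrt{2 - 4 i \sqrt{2}} \approx 1936.0 - 1369.0 i$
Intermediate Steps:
$m = -10$ ($m = \frac{\left(-4 - 1\right) 4}{2} = \frac{\left(-5\right) 4}{2} = \frac{1}{2} \left(-20\right) = -10$)
$O{\left(A,S \right)} = - 4 i \sqrt{2}$ ($O{\left(A,S \right)} = - 4 \sqrt{0 - 2} = - 4 \sqrt{-2} = - 4 i \sqrt{2}$)
$j{\left(g \right)} = 11$
$r{\left(q \right)} = \sqrt{2 + q}$ ($r{\left(q \right)} = \sqrt{q + 2} = \sqrt{2 + q}$)
$88 r{\left(O{\left(-3,4 \right)} \right)} j{\left(m \right)} = 88 \sqrt{2 - 4 i \sqrt{2}} \cdot 11 = 968 \sqrt{2 - 4 i \sqrt{2}}$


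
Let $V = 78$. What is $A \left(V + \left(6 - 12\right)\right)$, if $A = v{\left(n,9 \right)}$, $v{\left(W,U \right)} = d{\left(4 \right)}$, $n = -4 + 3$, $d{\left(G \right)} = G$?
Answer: $288$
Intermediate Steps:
$n = -1$
$v{\left(W,U \right)} = 4$
$A = 4$
$A \left(V + \left(6 - 12\right)\right) = 4 \left(78 + \left(6 - 12\right)\right) = 4 \left(78 - 6\right) = 4 \cdot 72 = 288$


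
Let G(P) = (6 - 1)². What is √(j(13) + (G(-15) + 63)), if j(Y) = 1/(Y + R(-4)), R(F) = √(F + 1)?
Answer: √((1145 + 88*I*√3)/(13 + I*√3)) ≈ 9.3849 - 0.00054*I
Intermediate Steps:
R(F) = √(1 + F)
G(P) = 25 (G(P) = 5² = 25)
j(Y) = 1/(Y + I*√3) (j(Y) = 1/(Y + √(1 - 4)) = 1/(Y + √(-3)) = 1/(Y + I*√3))
√(j(13) + (G(-15) + 63)) = √(1/(13 + I*√3) + (25 + 63)) = √(1/(13 + I*√3) + 88) = √(88 + 1/(13 + I*√3))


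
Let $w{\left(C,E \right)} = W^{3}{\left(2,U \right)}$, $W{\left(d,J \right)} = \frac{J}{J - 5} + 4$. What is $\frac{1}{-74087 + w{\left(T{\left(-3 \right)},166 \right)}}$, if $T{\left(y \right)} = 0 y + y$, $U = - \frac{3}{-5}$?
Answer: $- \frac{10648}{788264251} \approx -1.3508 \cdot 10^{-5}$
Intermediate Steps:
$U = \frac{3}{5}$ ($U = \left(-3\right) \left(- \frac{1}{5}\right) = \frac{3}{5} \approx 0.6$)
$T{\left(y \right)} = y$ ($T{\left(y \right)} = 0 + y = y$)
$W{\left(d,J \right)} = 4 + \frac{J}{-5 + J}$ ($W{\left(d,J \right)} = \frac{J}{-5 + J} + 4 = 4 + \frac{J}{-5 + J}$)
$w{\left(C,E \right)} = \frac{614125}{10648}$ ($w{\left(C,E \right)} = \left(\frac{5 \left(-4 + \frac{3}{5}\right)}{-5 + \frac{3}{5}}\right)^{3} = \left(5 \frac{1}{- \frac{22}{5}} \left(- \frac{17}{5}\right)\right)^{3} = \left(5 \left(- \frac{5}{22}\right) \left(- \frac{17}{5}\right)\right)^{3} = \left(\frac{85}{22}\right)^{3} = \frac{614125}{10648}$)
$\frac{1}{-74087 + w{\left(T{\left(-3 \right)},166 \right)}} = \frac{1}{-74087 + \frac{614125}{10648}} = \frac{1}{- \frac{788264251}{10648}} = - \frac{10648}{788264251}$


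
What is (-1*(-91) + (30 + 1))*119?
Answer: 14518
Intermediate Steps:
(-1*(-91) + (30 + 1))*119 = (91 + 31)*119 = 122*119 = 14518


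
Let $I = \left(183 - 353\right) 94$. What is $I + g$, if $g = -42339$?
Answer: $-58319$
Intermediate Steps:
$I = -15980$ ($I = \left(-170\right) 94 = -15980$)
$I + g = -15980 - 42339 = -58319$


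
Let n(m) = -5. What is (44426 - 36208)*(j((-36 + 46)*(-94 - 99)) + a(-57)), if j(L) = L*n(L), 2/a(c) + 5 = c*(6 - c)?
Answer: 71294022191/899 ≈ 7.9304e+7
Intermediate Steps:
a(c) = 2/(-5 + c*(6 - c))
j(L) = -5*L (j(L) = L*(-5) = -5*L)
(44426 - 36208)*(j((-36 + 46)*(-94 - 99)) + a(-57)) = (44426 - 36208)*(-5*(-36 + 46)*(-94 - 99) - 2/(5 + (-57)**2 - 6*(-57))) = 8218*(-50*(-193) - 2/(5 + 3249 + 342)) = 8218*(-5*(-1930) - 2/3596) = 8218*(9650 - 2*1/3596) = 8218*(9650 - 1/1798) = 8218*(17350699/1798) = 71294022191/899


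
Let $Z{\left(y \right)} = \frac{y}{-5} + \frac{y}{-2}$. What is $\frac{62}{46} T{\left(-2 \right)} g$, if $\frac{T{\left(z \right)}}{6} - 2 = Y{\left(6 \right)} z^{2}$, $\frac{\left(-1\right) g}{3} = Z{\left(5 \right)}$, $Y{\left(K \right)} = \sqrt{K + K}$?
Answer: $\frac{3906}{23} + \frac{15624 \sqrt{3}}{23} \approx 1346.4$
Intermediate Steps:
$Y{\left(K \right)} = \sqrt{2} \sqrt{K}$ ($Y{\left(K \right)} = \sqrt{2 K} = \sqrt{2} \sqrt{K}$)
$Z{\left(y \right)} = - \frac{7 y}{10}$ ($Z{\left(y \right)} = y \left(- \frac{1}{5}\right) + y \left(- \frac{1}{2}\right) = - \frac{y}{5} - \frac{y}{2} = - \frac{7 y}{10}$)
$g = \frac{21}{2}$ ($g = - 3 \left(\left(- \frac{7}{10}\right) 5\right) = \left(-3\right) \left(- \frac{7}{2}\right) = \frac{21}{2} \approx 10.5$)
$T{\left(z \right)} = 12 + 12 \sqrt{3} z^{2}$ ($T{\left(z \right)} = 12 + 6 \sqrt{2} \sqrt{6} z^{2} = 12 + 6 \cdot 2 \sqrt{3} z^{2} = 12 + 12 \sqrt{3} z^{2}$)
$\frac{62}{46} T{\left(-2 \right)} g = \frac{62}{46} \left(12 + 12 \sqrt{3} \left(-2\right)^{2}\right) \frac{21}{2} = 62 \cdot \frac{1}{46} \left(12 + 12 \sqrt{3} \cdot 4\right) \frac{21}{2} = \frac{31 \left(12 + 48 \sqrt{3}\right)}{23} \cdot \frac{21}{2} = \left(\frac{372}{23} + \frac{1488 \sqrt{3}}{23}\right) \frac{21}{2} = \frac{3906}{23} + \frac{15624 \sqrt{3}}{23}$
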